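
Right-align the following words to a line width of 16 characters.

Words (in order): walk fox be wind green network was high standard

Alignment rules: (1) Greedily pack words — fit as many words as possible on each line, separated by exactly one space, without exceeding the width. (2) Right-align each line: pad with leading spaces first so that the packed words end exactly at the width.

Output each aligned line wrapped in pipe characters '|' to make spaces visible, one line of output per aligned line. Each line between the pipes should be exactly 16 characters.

Line 1: ['walk', 'fox', 'be', 'wind'] (min_width=16, slack=0)
Line 2: ['green', 'network'] (min_width=13, slack=3)
Line 3: ['was', 'high'] (min_width=8, slack=8)
Line 4: ['standard'] (min_width=8, slack=8)

Answer: |walk fox be wind|
|   green network|
|        was high|
|        standard|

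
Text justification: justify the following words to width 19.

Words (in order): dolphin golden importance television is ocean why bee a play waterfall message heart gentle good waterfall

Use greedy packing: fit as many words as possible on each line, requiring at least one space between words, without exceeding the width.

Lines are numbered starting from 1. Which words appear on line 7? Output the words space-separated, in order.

Answer: waterfall

Derivation:
Line 1: ['dolphin', 'golden'] (min_width=14, slack=5)
Line 2: ['importance'] (min_width=10, slack=9)
Line 3: ['television', 'is', 'ocean'] (min_width=19, slack=0)
Line 4: ['why', 'bee', 'a', 'play'] (min_width=14, slack=5)
Line 5: ['waterfall', 'message'] (min_width=17, slack=2)
Line 6: ['heart', 'gentle', 'good'] (min_width=17, slack=2)
Line 7: ['waterfall'] (min_width=9, slack=10)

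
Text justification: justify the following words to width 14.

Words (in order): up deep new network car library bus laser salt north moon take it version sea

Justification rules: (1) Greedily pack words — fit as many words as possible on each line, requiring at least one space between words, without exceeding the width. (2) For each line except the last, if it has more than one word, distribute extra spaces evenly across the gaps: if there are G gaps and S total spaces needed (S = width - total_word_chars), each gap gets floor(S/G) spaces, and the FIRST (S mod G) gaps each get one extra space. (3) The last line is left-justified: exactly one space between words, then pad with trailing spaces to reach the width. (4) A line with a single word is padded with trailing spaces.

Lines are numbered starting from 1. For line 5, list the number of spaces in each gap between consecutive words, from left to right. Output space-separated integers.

Line 1: ['up', 'deep', 'new'] (min_width=11, slack=3)
Line 2: ['network', 'car'] (min_width=11, slack=3)
Line 3: ['library', 'bus'] (min_width=11, slack=3)
Line 4: ['laser', 'salt'] (min_width=10, slack=4)
Line 5: ['north', 'moon'] (min_width=10, slack=4)
Line 6: ['take', 'it'] (min_width=7, slack=7)
Line 7: ['version', 'sea'] (min_width=11, slack=3)

Answer: 5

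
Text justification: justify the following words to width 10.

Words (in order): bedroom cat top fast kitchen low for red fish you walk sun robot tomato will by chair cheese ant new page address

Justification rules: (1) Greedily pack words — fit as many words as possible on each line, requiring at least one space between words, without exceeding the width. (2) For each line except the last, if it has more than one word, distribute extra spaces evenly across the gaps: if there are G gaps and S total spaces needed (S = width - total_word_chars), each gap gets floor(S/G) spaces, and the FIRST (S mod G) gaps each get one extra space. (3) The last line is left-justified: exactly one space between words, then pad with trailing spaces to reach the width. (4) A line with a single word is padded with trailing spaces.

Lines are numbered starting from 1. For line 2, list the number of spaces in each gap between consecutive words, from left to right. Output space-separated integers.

Answer: 4

Derivation:
Line 1: ['bedroom'] (min_width=7, slack=3)
Line 2: ['cat', 'top'] (min_width=7, slack=3)
Line 3: ['fast'] (min_width=4, slack=6)
Line 4: ['kitchen'] (min_width=7, slack=3)
Line 5: ['low', 'for'] (min_width=7, slack=3)
Line 6: ['red', 'fish'] (min_width=8, slack=2)
Line 7: ['you', 'walk'] (min_width=8, slack=2)
Line 8: ['sun', 'robot'] (min_width=9, slack=1)
Line 9: ['tomato'] (min_width=6, slack=4)
Line 10: ['will', 'by'] (min_width=7, slack=3)
Line 11: ['chair'] (min_width=5, slack=5)
Line 12: ['cheese', 'ant'] (min_width=10, slack=0)
Line 13: ['new', 'page'] (min_width=8, slack=2)
Line 14: ['address'] (min_width=7, slack=3)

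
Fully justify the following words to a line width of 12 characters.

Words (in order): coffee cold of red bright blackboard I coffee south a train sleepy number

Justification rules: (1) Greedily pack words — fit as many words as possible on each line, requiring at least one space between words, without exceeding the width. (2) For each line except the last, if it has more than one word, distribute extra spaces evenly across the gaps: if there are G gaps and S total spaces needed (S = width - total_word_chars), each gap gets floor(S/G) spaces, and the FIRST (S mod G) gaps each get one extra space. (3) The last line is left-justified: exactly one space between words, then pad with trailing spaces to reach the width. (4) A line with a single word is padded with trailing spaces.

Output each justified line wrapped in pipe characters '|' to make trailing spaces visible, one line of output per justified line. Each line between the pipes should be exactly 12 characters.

Answer: |coffee  cold|
|of       red|
|bright      |
|blackboard I|
|coffee south|
|a      train|
|sleepy      |
|number      |

Derivation:
Line 1: ['coffee', 'cold'] (min_width=11, slack=1)
Line 2: ['of', 'red'] (min_width=6, slack=6)
Line 3: ['bright'] (min_width=6, slack=6)
Line 4: ['blackboard', 'I'] (min_width=12, slack=0)
Line 5: ['coffee', 'south'] (min_width=12, slack=0)
Line 6: ['a', 'train'] (min_width=7, slack=5)
Line 7: ['sleepy'] (min_width=6, slack=6)
Line 8: ['number'] (min_width=6, slack=6)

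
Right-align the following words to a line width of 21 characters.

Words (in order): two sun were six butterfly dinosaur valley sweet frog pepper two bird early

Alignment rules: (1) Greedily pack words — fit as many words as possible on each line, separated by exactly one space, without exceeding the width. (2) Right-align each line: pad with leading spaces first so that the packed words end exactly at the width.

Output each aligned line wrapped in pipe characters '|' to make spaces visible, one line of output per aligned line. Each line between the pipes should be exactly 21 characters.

Line 1: ['two', 'sun', 'were', 'six'] (min_width=16, slack=5)
Line 2: ['butterfly', 'dinosaur'] (min_width=18, slack=3)
Line 3: ['valley', 'sweet', 'frog'] (min_width=17, slack=4)
Line 4: ['pepper', 'two', 'bird', 'early'] (min_width=21, slack=0)

Answer: |     two sun were six|
|   butterfly dinosaur|
|    valley sweet frog|
|pepper two bird early|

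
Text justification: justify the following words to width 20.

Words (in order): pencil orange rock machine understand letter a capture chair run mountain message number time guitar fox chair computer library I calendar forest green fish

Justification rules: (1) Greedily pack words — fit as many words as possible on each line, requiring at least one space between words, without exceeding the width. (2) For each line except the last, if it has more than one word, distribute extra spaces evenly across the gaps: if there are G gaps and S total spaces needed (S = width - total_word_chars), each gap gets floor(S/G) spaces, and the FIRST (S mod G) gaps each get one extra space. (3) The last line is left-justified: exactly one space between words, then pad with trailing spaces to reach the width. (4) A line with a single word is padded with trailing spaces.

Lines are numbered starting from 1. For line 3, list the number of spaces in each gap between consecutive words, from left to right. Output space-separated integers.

Line 1: ['pencil', 'orange', 'rock'] (min_width=18, slack=2)
Line 2: ['machine', 'understand'] (min_width=18, slack=2)
Line 3: ['letter', 'a', 'capture'] (min_width=16, slack=4)
Line 4: ['chair', 'run', 'mountain'] (min_width=18, slack=2)
Line 5: ['message', 'number', 'time'] (min_width=19, slack=1)
Line 6: ['guitar', 'fox', 'chair'] (min_width=16, slack=4)
Line 7: ['computer', 'library', 'I'] (min_width=18, slack=2)
Line 8: ['calendar', 'forest'] (min_width=15, slack=5)
Line 9: ['green', 'fish'] (min_width=10, slack=10)

Answer: 3 3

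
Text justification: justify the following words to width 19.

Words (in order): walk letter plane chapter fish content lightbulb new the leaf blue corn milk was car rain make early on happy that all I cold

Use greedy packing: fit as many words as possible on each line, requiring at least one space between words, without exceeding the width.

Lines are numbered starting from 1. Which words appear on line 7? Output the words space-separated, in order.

Line 1: ['walk', 'letter', 'plane'] (min_width=17, slack=2)
Line 2: ['chapter', 'fish'] (min_width=12, slack=7)
Line 3: ['content', 'lightbulb'] (min_width=17, slack=2)
Line 4: ['new', 'the', 'leaf', 'blue'] (min_width=17, slack=2)
Line 5: ['corn', 'milk', 'was', 'car'] (min_width=17, slack=2)
Line 6: ['rain', 'make', 'early', 'on'] (min_width=18, slack=1)
Line 7: ['happy', 'that', 'all', 'I'] (min_width=16, slack=3)
Line 8: ['cold'] (min_width=4, slack=15)

Answer: happy that all I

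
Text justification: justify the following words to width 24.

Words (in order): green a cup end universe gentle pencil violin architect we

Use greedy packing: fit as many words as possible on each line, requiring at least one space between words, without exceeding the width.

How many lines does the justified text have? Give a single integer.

Answer: 3

Derivation:
Line 1: ['green', 'a', 'cup', 'end', 'universe'] (min_width=24, slack=0)
Line 2: ['gentle', 'pencil', 'violin'] (min_width=20, slack=4)
Line 3: ['architect', 'we'] (min_width=12, slack=12)
Total lines: 3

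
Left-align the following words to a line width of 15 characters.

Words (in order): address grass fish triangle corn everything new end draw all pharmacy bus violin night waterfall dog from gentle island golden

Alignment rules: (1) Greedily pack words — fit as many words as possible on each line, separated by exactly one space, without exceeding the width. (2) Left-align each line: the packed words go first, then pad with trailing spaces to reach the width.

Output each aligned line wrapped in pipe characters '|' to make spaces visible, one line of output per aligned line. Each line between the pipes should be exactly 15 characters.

Answer: |address grass  |
|fish triangle  |
|corn everything|
|new end draw   |
|all pharmacy   |
|bus violin     |
|night waterfall|
|dog from gentle|
|island golden  |

Derivation:
Line 1: ['address', 'grass'] (min_width=13, slack=2)
Line 2: ['fish', 'triangle'] (min_width=13, slack=2)
Line 3: ['corn', 'everything'] (min_width=15, slack=0)
Line 4: ['new', 'end', 'draw'] (min_width=12, slack=3)
Line 5: ['all', 'pharmacy'] (min_width=12, slack=3)
Line 6: ['bus', 'violin'] (min_width=10, slack=5)
Line 7: ['night', 'waterfall'] (min_width=15, slack=0)
Line 8: ['dog', 'from', 'gentle'] (min_width=15, slack=0)
Line 9: ['island', 'golden'] (min_width=13, slack=2)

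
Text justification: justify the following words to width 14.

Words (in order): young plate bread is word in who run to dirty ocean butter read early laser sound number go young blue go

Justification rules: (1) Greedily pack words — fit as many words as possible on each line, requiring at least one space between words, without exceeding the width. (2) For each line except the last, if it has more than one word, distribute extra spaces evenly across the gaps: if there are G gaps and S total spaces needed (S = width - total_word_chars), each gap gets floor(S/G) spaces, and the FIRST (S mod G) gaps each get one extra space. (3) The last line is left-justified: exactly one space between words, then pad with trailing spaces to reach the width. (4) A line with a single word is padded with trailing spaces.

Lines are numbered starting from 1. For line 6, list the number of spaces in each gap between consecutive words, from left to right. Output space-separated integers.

Line 1: ['young', 'plate'] (min_width=11, slack=3)
Line 2: ['bread', 'is', 'word'] (min_width=13, slack=1)
Line 3: ['in', 'who', 'run', 'to'] (min_width=13, slack=1)
Line 4: ['dirty', 'ocean'] (min_width=11, slack=3)
Line 5: ['butter', 'read'] (min_width=11, slack=3)
Line 6: ['early', 'laser'] (min_width=11, slack=3)
Line 7: ['sound', 'number'] (min_width=12, slack=2)
Line 8: ['go', 'young', 'blue'] (min_width=13, slack=1)
Line 9: ['go'] (min_width=2, slack=12)

Answer: 4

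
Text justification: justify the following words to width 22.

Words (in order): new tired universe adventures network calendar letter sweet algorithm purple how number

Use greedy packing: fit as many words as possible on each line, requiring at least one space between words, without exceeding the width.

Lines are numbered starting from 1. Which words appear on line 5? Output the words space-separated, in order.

Line 1: ['new', 'tired', 'universe'] (min_width=18, slack=4)
Line 2: ['adventures', 'network'] (min_width=18, slack=4)
Line 3: ['calendar', 'letter', 'sweet'] (min_width=21, slack=1)
Line 4: ['algorithm', 'purple', 'how'] (min_width=20, slack=2)
Line 5: ['number'] (min_width=6, slack=16)

Answer: number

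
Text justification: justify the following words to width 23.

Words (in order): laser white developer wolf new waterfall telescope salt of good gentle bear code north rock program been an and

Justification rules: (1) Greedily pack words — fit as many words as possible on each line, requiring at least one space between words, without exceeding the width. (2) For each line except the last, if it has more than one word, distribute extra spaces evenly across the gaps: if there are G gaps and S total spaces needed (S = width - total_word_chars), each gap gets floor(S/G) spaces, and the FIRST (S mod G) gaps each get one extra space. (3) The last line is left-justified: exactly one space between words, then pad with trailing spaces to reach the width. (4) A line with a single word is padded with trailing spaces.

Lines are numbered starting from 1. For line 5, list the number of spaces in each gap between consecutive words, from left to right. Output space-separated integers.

Answer: 2 2 2

Derivation:
Line 1: ['laser', 'white', 'developer'] (min_width=21, slack=2)
Line 2: ['wolf', 'new', 'waterfall'] (min_width=18, slack=5)
Line 3: ['telescope', 'salt', 'of', 'good'] (min_width=22, slack=1)
Line 4: ['gentle', 'bear', 'code', 'north'] (min_width=22, slack=1)
Line 5: ['rock', 'program', 'been', 'an'] (min_width=20, slack=3)
Line 6: ['and'] (min_width=3, slack=20)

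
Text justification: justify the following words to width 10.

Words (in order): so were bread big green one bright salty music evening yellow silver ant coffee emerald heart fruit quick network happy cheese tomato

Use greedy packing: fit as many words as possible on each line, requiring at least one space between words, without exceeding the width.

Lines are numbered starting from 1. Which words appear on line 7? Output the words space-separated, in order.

Line 1: ['so', 'were'] (min_width=7, slack=3)
Line 2: ['bread', 'big'] (min_width=9, slack=1)
Line 3: ['green', 'one'] (min_width=9, slack=1)
Line 4: ['bright'] (min_width=6, slack=4)
Line 5: ['salty'] (min_width=5, slack=5)
Line 6: ['music'] (min_width=5, slack=5)
Line 7: ['evening'] (min_width=7, slack=3)
Line 8: ['yellow'] (min_width=6, slack=4)
Line 9: ['silver', 'ant'] (min_width=10, slack=0)
Line 10: ['coffee'] (min_width=6, slack=4)
Line 11: ['emerald'] (min_width=7, slack=3)
Line 12: ['heart'] (min_width=5, slack=5)
Line 13: ['fruit'] (min_width=5, slack=5)
Line 14: ['quick'] (min_width=5, slack=5)
Line 15: ['network'] (min_width=7, slack=3)
Line 16: ['happy'] (min_width=5, slack=5)
Line 17: ['cheese'] (min_width=6, slack=4)
Line 18: ['tomato'] (min_width=6, slack=4)

Answer: evening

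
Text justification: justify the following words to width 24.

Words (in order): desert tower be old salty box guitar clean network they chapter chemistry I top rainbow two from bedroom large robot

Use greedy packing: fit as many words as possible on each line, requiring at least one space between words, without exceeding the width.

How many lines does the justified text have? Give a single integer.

Answer: 6

Derivation:
Line 1: ['desert', 'tower', 'be', 'old'] (min_width=19, slack=5)
Line 2: ['salty', 'box', 'guitar', 'clean'] (min_width=22, slack=2)
Line 3: ['network', 'they', 'chapter'] (min_width=20, slack=4)
Line 4: ['chemistry', 'I', 'top', 'rainbow'] (min_width=23, slack=1)
Line 5: ['two', 'from', 'bedroom', 'large'] (min_width=22, slack=2)
Line 6: ['robot'] (min_width=5, slack=19)
Total lines: 6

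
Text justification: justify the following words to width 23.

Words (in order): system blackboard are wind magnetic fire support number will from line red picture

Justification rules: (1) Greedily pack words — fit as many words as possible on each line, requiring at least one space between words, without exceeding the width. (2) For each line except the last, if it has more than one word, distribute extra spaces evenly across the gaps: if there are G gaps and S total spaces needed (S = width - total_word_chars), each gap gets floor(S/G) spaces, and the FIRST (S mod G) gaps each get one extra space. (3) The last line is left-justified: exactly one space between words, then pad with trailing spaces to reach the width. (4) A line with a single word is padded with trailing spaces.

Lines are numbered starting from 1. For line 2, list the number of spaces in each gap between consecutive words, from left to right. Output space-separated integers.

Answer: 4 3

Derivation:
Line 1: ['system', 'blackboard', 'are'] (min_width=21, slack=2)
Line 2: ['wind', 'magnetic', 'fire'] (min_width=18, slack=5)
Line 3: ['support', 'number', 'will'] (min_width=19, slack=4)
Line 4: ['from', 'line', 'red', 'picture'] (min_width=21, slack=2)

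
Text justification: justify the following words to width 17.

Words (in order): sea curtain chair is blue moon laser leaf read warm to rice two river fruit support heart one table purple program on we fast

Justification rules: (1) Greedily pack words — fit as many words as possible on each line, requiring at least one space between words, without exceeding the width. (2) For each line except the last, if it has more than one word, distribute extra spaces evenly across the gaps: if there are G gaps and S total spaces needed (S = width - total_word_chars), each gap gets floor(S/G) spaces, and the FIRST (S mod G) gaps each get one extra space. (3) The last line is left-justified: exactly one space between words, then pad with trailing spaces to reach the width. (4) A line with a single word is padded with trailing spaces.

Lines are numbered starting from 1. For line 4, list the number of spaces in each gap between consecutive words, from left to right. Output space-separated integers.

Line 1: ['sea', 'curtain', 'chair'] (min_width=17, slack=0)
Line 2: ['is', 'blue', 'moon'] (min_width=12, slack=5)
Line 3: ['laser', 'leaf', 'read'] (min_width=15, slack=2)
Line 4: ['warm', 'to', 'rice', 'two'] (min_width=16, slack=1)
Line 5: ['river', 'fruit'] (min_width=11, slack=6)
Line 6: ['support', 'heart', 'one'] (min_width=17, slack=0)
Line 7: ['table', 'purple'] (min_width=12, slack=5)
Line 8: ['program', 'on', 'we'] (min_width=13, slack=4)
Line 9: ['fast'] (min_width=4, slack=13)

Answer: 2 1 1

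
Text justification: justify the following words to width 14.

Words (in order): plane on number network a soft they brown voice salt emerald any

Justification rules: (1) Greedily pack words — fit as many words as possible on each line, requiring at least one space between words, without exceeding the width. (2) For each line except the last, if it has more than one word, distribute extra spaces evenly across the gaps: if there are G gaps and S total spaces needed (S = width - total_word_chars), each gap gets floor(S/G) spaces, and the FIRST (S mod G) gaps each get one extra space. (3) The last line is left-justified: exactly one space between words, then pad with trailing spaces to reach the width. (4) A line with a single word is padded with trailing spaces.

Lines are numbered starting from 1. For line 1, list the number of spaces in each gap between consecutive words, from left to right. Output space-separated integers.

Line 1: ['plane', 'on'] (min_width=8, slack=6)
Line 2: ['number', 'network'] (min_width=14, slack=0)
Line 3: ['a', 'soft', 'they'] (min_width=11, slack=3)
Line 4: ['brown', 'voice'] (min_width=11, slack=3)
Line 5: ['salt', 'emerald'] (min_width=12, slack=2)
Line 6: ['any'] (min_width=3, slack=11)

Answer: 7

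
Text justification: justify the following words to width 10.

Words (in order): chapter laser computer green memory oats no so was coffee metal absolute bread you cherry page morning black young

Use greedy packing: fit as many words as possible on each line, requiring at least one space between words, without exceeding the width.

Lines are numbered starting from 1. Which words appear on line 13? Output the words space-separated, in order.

Answer: morning

Derivation:
Line 1: ['chapter'] (min_width=7, slack=3)
Line 2: ['laser'] (min_width=5, slack=5)
Line 3: ['computer'] (min_width=8, slack=2)
Line 4: ['green'] (min_width=5, slack=5)
Line 5: ['memory'] (min_width=6, slack=4)
Line 6: ['oats', 'no', 'so'] (min_width=10, slack=0)
Line 7: ['was', 'coffee'] (min_width=10, slack=0)
Line 8: ['metal'] (min_width=5, slack=5)
Line 9: ['absolute'] (min_width=8, slack=2)
Line 10: ['bread', 'you'] (min_width=9, slack=1)
Line 11: ['cherry'] (min_width=6, slack=4)
Line 12: ['page'] (min_width=4, slack=6)
Line 13: ['morning'] (min_width=7, slack=3)
Line 14: ['black'] (min_width=5, slack=5)
Line 15: ['young'] (min_width=5, slack=5)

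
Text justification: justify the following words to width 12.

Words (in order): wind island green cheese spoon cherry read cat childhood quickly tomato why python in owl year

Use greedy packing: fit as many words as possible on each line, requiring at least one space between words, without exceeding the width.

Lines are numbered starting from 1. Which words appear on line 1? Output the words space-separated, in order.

Answer: wind island

Derivation:
Line 1: ['wind', 'island'] (min_width=11, slack=1)
Line 2: ['green', 'cheese'] (min_width=12, slack=0)
Line 3: ['spoon', 'cherry'] (min_width=12, slack=0)
Line 4: ['read', 'cat'] (min_width=8, slack=4)
Line 5: ['childhood'] (min_width=9, slack=3)
Line 6: ['quickly'] (min_width=7, slack=5)
Line 7: ['tomato', 'why'] (min_width=10, slack=2)
Line 8: ['python', 'in'] (min_width=9, slack=3)
Line 9: ['owl', 'year'] (min_width=8, slack=4)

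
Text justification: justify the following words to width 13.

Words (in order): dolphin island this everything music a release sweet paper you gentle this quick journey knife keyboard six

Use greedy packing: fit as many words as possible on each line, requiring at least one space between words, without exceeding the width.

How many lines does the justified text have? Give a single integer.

Answer: 10

Derivation:
Line 1: ['dolphin'] (min_width=7, slack=6)
Line 2: ['island', 'this'] (min_width=11, slack=2)
Line 3: ['everything'] (min_width=10, slack=3)
Line 4: ['music', 'a'] (min_width=7, slack=6)
Line 5: ['release', 'sweet'] (min_width=13, slack=0)
Line 6: ['paper', 'you'] (min_width=9, slack=4)
Line 7: ['gentle', 'this'] (min_width=11, slack=2)
Line 8: ['quick', 'journey'] (min_width=13, slack=0)
Line 9: ['knife'] (min_width=5, slack=8)
Line 10: ['keyboard', 'six'] (min_width=12, slack=1)
Total lines: 10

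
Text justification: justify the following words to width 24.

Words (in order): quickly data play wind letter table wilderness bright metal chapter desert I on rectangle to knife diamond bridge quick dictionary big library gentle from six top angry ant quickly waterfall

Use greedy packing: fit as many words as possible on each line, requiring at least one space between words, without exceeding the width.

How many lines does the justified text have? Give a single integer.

Answer: 9

Derivation:
Line 1: ['quickly', 'data', 'play', 'wind'] (min_width=22, slack=2)
Line 2: ['letter', 'table', 'wilderness'] (min_width=23, slack=1)
Line 3: ['bright', 'metal', 'chapter'] (min_width=20, slack=4)
Line 4: ['desert', 'I', 'on', 'rectangle', 'to'] (min_width=24, slack=0)
Line 5: ['knife', 'diamond', 'bridge'] (min_width=20, slack=4)
Line 6: ['quick', 'dictionary', 'big'] (min_width=20, slack=4)
Line 7: ['library', 'gentle', 'from', 'six'] (min_width=23, slack=1)
Line 8: ['top', 'angry', 'ant', 'quickly'] (min_width=21, slack=3)
Line 9: ['waterfall'] (min_width=9, slack=15)
Total lines: 9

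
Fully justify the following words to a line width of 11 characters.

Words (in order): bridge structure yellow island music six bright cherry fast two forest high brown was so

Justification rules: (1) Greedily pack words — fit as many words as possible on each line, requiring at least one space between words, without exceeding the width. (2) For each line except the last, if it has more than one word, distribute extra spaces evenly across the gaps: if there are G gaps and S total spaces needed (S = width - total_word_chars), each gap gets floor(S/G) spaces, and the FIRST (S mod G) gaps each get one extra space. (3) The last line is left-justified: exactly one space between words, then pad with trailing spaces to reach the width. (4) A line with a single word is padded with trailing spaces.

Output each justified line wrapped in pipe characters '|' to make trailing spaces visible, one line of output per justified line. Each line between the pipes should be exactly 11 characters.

Answer: |bridge     |
|structure  |
|yellow     |
|island     |
|music   six|
|bright     |
|cherry fast|
|two  forest|
|high  brown|
|was so     |

Derivation:
Line 1: ['bridge'] (min_width=6, slack=5)
Line 2: ['structure'] (min_width=9, slack=2)
Line 3: ['yellow'] (min_width=6, slack=5)
Line 4: ['island'] (min_width=6, slack=5)
Line 5: ['music', 'six'] (min_width=9, slack=2)
Line 6: ['bright'] (min_width=6, slack=5)
Line 7: ['cherry', 'fast'] (min_width=11, slack=0)
Line 8: ['two', 'forest'] (min_width=10, slack=1)
Line 9: ['high', 'brown'] (min_width=10, slack=1)
Line 10: ['was', 'so'] (min_width=6, slack=5)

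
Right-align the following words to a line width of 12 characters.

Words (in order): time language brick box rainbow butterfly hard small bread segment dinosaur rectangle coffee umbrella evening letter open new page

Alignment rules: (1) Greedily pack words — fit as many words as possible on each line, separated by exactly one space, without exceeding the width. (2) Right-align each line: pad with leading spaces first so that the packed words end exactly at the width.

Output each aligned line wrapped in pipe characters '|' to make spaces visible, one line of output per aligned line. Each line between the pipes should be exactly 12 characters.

Answer: |        time|
|    language|
|   brick box|
|     rainbow|
|   butterfly|
|  hard small|
|       bread|
|     segment|
|    dinosaur|
|   rectangle|
|      coffee|
|    umbrella|
|     evening|
| letter open|
|    new page|

Derivation:
Line 1: ['time'] (min_width=4, slack=8)
Line 2: ['language'] (min_width=8, slack=4)
Line 3: ['brick', 'box'] (min_width=9, slack=3)
Line 4: ['rainbow'] (min_width=7, slack=5)
Line 5: ['butterfly'] (min_width=9, slack=3)
Line 6: ['hard', 'small'] (min_width=10, slack=2)
Line 7: ['bread'] (min_width=5, slack=7)
Line 8: ['segment'] (min_width=7, slack=5)
Line 9: ['dinosaur'] (min_width=8, slack=4)
Line 10: ['rectangle'] (min_width=9, slack=3)
Line 11: ['coffee'] (min_width=6, slack=6)
Line 12: ['umbrella'] (min_width=8, slack=4)
Line 13: ['evening'] (min_width=7, slack=5)
Line 14: ['letter', 'open'] (min_width=11, slack=1)
Line 15: ['new', 'page'] (min_width=8, slack=4)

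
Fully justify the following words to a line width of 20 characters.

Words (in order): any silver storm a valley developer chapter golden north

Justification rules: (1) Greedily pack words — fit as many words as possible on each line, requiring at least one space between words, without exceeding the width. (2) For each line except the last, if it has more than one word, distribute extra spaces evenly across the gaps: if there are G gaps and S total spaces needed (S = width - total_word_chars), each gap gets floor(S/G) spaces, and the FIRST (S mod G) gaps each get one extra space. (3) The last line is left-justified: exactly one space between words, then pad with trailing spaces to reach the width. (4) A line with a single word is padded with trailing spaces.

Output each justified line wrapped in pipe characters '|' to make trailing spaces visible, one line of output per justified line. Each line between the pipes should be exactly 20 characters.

Line 1: ['any', 'silver', 'storm', 'a'] (min_width=18, slack=2)
Line 2: ['valley', 'developer'] (min_width=16, slack=4)
Line 3: ['chapter', 'golden', 'north'] (min_width=20, slack=0)

Answer: |any  silver  storm a|
|valley     developer|
|chapter golden north|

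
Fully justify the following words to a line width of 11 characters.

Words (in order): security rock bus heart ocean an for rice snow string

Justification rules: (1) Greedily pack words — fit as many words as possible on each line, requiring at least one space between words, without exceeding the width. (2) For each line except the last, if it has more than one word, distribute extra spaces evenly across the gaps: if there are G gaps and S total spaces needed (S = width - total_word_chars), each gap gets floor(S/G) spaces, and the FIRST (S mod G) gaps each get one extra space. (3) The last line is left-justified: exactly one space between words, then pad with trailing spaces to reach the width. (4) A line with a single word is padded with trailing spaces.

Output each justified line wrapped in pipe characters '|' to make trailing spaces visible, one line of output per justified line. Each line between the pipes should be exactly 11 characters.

Line 1: ['security'] (min_width=8, slack=3)
Line 2: ['rock', 'bus'] (min_width=8, slack=3)
Line 3: ['heart', 'ocean'] (min_width=11, slack=0)
Line 4: ['an', 'for', 'rice'] (min_width=11, slack=0)
Line 5: ['snow', 'string'] (min_width=11, slack=0)

Answer: |security   |
|rock    bus|
|heart ocean|
|an for rice|
|snow string|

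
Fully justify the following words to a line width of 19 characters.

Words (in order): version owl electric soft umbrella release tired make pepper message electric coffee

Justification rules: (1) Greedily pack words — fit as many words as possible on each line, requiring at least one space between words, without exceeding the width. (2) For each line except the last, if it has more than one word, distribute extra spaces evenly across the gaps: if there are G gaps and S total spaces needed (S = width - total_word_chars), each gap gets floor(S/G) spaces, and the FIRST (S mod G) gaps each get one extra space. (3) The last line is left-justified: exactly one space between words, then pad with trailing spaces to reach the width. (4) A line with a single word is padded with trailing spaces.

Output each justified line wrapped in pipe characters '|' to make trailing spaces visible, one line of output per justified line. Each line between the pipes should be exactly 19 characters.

Answer: |version         owl|
|electric       soft|
|umbrella    release|
|tired  make  pepper|
|message    electric|
|coffee             |

Derivation:
Line 1: ['version', 'owl'] (min_width=11, slack=8)
Line 2: ['electric', 'soft'] (min_width=13, slack=6)
Line 3: ['umbrella', 'release'] (min_width=16, slack=3)
Line 4: ['tired', 'make', 'pepper'] (min_width=17, slack=2)
Line 5: ['message', 'electric'] (min_width=16, slack=3)
Line 6: ['coffee'] (min_width=6, slack=13)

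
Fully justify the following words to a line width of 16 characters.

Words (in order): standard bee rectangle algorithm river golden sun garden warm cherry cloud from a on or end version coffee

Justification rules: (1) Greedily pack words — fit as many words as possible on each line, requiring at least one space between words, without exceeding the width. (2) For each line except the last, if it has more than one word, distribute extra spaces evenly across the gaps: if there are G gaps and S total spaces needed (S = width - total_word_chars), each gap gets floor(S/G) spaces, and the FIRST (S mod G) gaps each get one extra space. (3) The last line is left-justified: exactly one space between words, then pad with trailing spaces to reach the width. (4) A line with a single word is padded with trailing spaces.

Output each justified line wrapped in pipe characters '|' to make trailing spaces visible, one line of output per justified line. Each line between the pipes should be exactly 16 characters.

Line 1: ['standard', 'bee'] (min_width=12, slack=4)
Line 2: ['rectangle'] (min_width=9, slack=7)
Line 3: ['algorithm', 'river'] (min_width=15, slack=1)
Line 4: ['golden', 'sun'] (min_width=10, slack=6)
Line 5: ['garden', 'warm'] (min_width=11, slack=5)
Line 6: ['cherry', 'cloud'] (min_width=12, slack=4)
Line 7: ['from', 'a', 'on', 'or', 'end'] (min_width=16, slack=0)
Line 8: ['version', 'coffee'] (min_width=14, slack=2)

Answer: |standard     bee|
|rectangle       |
|algorithm  river|
|golden       sun|
|garden      warm|
|cherry     cloud|
|from a on or end|
|version coffee  |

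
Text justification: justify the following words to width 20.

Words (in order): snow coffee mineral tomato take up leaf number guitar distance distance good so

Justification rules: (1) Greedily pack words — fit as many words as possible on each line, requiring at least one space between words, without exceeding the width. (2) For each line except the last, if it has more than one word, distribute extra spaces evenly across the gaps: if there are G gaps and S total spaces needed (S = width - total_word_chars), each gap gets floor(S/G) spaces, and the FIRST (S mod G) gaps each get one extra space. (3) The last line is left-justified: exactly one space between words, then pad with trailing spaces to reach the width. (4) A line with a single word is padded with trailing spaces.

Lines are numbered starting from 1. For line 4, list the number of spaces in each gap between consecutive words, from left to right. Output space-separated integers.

Answer: 4

Derivation:
Line 1: ['snow', 'coffee', 'mineral'] (min_width=19, slack=1)
Line 2: ['tomato', 'take', 'up', 'leaf'] (min_width=19, slack=1)
Line 3: ['number', 'guitar'] (min_width=13, slack=7)
Line 4: ['distance', 'distance'] (min_width=17, slack=3)
Line 5: ['good', 'so'] (min_width=7, slack=13)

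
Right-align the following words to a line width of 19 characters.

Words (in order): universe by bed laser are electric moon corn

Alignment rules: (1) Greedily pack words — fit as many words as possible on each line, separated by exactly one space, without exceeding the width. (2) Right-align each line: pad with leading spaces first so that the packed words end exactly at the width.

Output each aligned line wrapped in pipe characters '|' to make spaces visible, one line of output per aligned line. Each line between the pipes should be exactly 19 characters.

Answer: |    universe by bed|
| laser are electric|
|          moon corn|

Derivation:
Line 1: ['universe', 'by', 'bed'] (min_width=15, slack=4)
Line 2: ['laser', 'are', 'electric'] (min_width=18, slack=1)
Line 3: ['moon', 'corn'] (min_width=9, slack=10)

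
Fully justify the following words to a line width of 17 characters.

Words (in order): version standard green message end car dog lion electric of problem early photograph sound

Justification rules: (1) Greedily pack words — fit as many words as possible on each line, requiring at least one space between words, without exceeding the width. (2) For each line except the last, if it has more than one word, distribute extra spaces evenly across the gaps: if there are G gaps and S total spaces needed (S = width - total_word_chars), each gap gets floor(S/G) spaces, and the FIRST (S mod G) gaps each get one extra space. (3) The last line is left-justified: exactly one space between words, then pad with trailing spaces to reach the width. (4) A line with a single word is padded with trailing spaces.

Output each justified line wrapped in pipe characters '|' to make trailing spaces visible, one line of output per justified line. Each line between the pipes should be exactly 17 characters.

Answer: |version  standard|
|green message end|
|car    dog   lion|
|electric       of|
|problem     early|
|photograph sound |

Derivation:
Line 1: ['version', 'standard'] (min_width=16, slack=1)
Line 2: ['green', 'message', 'end'] (min_width=17, slack=0)
Line 3: ['car', 'dog', 'lion'] (min_width=12, slack=5)
Line 4: ['electric', 'of'] (min_width=11, slack=6)
Line 5: ['problem', 'early'] (min_width=13, slack=4)
Line 6: ['photograph', 'sound'] (min_width=16, slack=1)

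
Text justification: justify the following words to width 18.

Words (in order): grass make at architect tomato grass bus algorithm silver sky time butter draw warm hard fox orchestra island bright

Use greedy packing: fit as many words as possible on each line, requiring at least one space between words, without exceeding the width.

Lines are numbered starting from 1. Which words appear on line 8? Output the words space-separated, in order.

Answer: bright

Derivation:
Line 1: ['grass', 'make', 'at'] (min_width=13, slack=5)
Line 2: ['architect', 'tomato'] (min_width=16, slack=2)
Line 3: ['grass', 'bus'] (min_width=9, slack=9)
Line 4: ['algorithm', 'silver'] (min_width=16, slack=2)
Line 5: ['sky', 'time', 'butter'] (min_width=15, slack=3)
Line 6: ['draw', 'warm', 'hard', 'fox'] (min_width=18, slack=0)
Line 7: ['orchestra', 'island'] (min_width=16, slack=2)
Line 8: ['bright'] (min_width=6, slack=12)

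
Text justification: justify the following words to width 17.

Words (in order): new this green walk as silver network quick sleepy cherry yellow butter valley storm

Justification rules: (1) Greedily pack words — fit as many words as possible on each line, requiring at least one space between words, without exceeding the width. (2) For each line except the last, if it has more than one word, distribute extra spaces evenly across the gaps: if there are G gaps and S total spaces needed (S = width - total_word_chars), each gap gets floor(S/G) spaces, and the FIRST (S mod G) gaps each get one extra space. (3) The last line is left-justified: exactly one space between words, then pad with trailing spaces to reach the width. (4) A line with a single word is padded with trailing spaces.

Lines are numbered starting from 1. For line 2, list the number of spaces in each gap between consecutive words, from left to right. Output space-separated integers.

Answer: 3 2

Derivation:
Line 1: ['new', 'this', 'green'] (min_width=14, slack=3)
Line 2: ['walk', 'as', 'silver'] (min_width=14, slack=3)
Line 3: ['network', 'quick'] (min_width=13, slack=4)
Line 4: ['sleepy', 'cherry'] (min_width=13, slack=4)
Line 5: ['yellow', 'butter'] (min_width=13, slack=4)
Line 6: ['valley', 'storm'] (min_width=12, slack=5)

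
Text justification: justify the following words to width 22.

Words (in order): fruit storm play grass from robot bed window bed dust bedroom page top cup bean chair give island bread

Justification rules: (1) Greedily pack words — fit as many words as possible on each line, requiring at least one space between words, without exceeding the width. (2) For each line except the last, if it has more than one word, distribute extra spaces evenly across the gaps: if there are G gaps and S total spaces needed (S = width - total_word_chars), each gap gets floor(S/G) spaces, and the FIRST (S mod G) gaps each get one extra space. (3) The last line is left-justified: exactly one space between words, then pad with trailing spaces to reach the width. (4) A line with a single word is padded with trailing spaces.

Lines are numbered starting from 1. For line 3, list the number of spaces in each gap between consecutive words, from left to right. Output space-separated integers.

Answer: 2 1 1

Derivation:
Line 1: ['fruit', 'storm', 'play', 'grass'] (min_width=22, slack=0)
Line 2: ['from', 'robot', 'bed', 'window'] (min_width=21, slack=1)
Line 3: ['bed', 'dust', 'bedroom', 'page'] (min_width=21, slack=1)
Line 4: ['top', 'cup', 'bean', 'chair'] (min_width=18, slack=4)
Line 5: ['give', 'island', 'bread'] (min_width=17, slack=5)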